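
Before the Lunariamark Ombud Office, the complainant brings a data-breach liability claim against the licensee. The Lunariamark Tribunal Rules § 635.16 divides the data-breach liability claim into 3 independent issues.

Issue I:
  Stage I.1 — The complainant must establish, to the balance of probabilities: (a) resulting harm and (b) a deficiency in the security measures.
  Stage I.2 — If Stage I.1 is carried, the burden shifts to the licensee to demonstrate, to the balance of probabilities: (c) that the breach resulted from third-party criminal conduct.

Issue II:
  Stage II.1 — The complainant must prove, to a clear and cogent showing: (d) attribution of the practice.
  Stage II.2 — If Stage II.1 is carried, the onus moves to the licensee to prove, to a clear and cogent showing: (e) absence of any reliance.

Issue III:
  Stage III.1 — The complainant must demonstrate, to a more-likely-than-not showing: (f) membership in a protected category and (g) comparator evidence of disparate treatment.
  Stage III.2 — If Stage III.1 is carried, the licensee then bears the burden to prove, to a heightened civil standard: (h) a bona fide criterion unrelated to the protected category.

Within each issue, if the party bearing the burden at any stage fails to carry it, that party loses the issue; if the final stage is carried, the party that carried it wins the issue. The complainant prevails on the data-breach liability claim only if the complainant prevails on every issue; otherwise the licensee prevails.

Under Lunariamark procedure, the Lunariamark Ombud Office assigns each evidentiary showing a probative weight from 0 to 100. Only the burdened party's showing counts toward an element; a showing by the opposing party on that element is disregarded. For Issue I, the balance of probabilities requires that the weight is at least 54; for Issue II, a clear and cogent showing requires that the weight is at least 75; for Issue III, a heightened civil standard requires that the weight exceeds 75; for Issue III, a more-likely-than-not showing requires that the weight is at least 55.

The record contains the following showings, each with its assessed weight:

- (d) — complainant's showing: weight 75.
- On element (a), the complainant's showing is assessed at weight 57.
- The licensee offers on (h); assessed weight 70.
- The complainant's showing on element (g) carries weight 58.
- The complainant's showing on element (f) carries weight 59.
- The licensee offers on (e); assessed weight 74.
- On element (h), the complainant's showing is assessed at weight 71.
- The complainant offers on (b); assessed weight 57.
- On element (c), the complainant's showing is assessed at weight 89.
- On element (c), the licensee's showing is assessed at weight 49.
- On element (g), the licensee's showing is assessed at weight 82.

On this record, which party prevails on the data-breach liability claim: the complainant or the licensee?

complainant

— Issue I —
At Stage I.1 the complainant must meet the balance of probabilities (weight is at least 54): on (a) the weight is 57, ≥ 54, so (a) meets the standard; on (b) the weight is 57, ≥ 54, so (b) meets the standard.
  The complainant carries Stage I.1; the licensee now bears the burden.
At Stage I.2 the licensee must meet the balance of probabilities (weight is at least 54): on (c) the weight is 49 (the complainant's 89 is given no effect), which does not reach 54, so (c) does not meet the standard.
  Stage I.2 not carried; the licensee fails its burden.
So the complainant prevails on this issue.
— Issue II —
Stage II.1 (complainant, a clear and cogent showing, weight is at least 75): (d) 75 ≥ 75 — meets.
  Stage II.1 carried; the burden shifts to the licensee.
Stage II.2 (licensee, a clear and cogent showing, weight is at least 75): (e) 74 < 75 — fails.
  The licensee does not carry Stage II.2.
So the complainant prevails on this issue.
— Issue III —
Stage III.1 (complainant, a more-likely-than-not showing, weight is at least 55): (f) 59 ≥ 55 — meets; (g) 58 (licensee's 82 disregarded) ≥ 55 — meets.
  Stage III.1 carried; the burden shifts to the licensee.
Stage III.2 (licensee, a heightened civil standard, weight exceeds 75): (h) 70 (complainant's 71 disregarded) ≤ 75 — fails.
  Not every element is met, so the licensee fails to carry Stage III.2.
The analysis ends at Stage III.2; the complainant prevails on this issue.
Per-issue: Issue I → complainant; Issue II → complainant; Issue III → complainant. The complainant must prevail on every issue; overall, the complainant prevails.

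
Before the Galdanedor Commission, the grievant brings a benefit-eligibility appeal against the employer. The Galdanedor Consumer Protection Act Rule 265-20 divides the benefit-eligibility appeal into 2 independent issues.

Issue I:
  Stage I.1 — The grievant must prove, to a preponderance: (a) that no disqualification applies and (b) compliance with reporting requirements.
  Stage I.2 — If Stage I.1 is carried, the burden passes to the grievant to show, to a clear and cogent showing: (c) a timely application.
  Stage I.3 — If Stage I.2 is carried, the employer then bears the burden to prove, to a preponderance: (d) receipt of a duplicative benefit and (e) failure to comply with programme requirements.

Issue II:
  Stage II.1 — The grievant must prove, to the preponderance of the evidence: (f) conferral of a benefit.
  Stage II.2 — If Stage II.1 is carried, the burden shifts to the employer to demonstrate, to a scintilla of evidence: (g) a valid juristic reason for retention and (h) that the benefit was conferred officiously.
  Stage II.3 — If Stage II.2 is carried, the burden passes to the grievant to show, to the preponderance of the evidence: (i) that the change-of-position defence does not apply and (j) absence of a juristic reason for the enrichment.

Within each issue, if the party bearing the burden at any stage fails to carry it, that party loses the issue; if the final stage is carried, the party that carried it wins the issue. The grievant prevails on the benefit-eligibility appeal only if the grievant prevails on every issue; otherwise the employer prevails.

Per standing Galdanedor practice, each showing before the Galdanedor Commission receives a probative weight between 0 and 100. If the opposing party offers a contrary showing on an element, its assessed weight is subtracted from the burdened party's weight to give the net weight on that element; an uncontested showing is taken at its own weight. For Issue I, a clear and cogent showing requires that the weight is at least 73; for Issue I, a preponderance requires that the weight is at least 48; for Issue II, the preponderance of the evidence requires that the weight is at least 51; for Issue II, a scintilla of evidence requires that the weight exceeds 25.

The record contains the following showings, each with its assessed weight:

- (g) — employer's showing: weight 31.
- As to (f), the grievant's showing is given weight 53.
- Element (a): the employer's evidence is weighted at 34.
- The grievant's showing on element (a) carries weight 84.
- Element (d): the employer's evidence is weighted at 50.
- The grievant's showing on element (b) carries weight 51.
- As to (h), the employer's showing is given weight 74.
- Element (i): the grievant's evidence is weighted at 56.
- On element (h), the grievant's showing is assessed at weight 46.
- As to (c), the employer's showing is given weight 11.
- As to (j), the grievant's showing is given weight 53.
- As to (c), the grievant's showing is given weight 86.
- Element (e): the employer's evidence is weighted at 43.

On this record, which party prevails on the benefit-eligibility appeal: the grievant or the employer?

grievant

— Issue I —
At Stage I.1 the grievant must meet a preponderance (weight is at least 48): on (a) the weight is 84 less the opposing 34 gives net 50, ≥ 48, so (a) meets the standard; on (b) the weight is 51, which does reach 48, so (b) meets the standard.
  Stage I.1 carried; the burden remains with the grievant.
At Stage I.2 the grievant must meet a clear and cogent showing (weight is at least 73): on (c) the weight is 86 less the opposing 11 gives net 75, which does reach 73, so (c) meets the standard.
  All elements met. The burden passes to the employer.
At Stage I.3 the employer must meet a preponderance (weight is at least 48): on (d) the weight is 50, ≥ 48, so (d) meets the standard; on (e) the weight is 43, which does not reach 48, so (e) does not meet the standard.
  Stage I.3 not carried; the employer fails its burden.
So the grievant prevails on this issue.
— Issue II —
Stage II.1 — burden on grievant; standard: the preponderance of the evidence (weight is at least 51).
    (f): 53 ≥ 51 [met]
  All elements met. The burden passes to the employer.
Stage II.2 — burden on employer; standard: a scintilla of evidence (weight exceeds 25).
    (g): 31 > 25 [met]
    (h): 74 − 46 = 28 > 25 [met]
  All elements met. The burden passes to the grievant.
Stage II.3 — burden on grievant; standard: the preponderance of the evidence (weight is at least 51).
    (i): 56 ≥ 51 [met]
    (j): 53 ≥ 51 [met]
  The grievant carries the last stage.
Every stage carried; the grievant prevails on this issue.
Per-issue: Issue I → grievant; Issue II → grievant. The grievant must prevail on every issue; overall, the grievant prevails.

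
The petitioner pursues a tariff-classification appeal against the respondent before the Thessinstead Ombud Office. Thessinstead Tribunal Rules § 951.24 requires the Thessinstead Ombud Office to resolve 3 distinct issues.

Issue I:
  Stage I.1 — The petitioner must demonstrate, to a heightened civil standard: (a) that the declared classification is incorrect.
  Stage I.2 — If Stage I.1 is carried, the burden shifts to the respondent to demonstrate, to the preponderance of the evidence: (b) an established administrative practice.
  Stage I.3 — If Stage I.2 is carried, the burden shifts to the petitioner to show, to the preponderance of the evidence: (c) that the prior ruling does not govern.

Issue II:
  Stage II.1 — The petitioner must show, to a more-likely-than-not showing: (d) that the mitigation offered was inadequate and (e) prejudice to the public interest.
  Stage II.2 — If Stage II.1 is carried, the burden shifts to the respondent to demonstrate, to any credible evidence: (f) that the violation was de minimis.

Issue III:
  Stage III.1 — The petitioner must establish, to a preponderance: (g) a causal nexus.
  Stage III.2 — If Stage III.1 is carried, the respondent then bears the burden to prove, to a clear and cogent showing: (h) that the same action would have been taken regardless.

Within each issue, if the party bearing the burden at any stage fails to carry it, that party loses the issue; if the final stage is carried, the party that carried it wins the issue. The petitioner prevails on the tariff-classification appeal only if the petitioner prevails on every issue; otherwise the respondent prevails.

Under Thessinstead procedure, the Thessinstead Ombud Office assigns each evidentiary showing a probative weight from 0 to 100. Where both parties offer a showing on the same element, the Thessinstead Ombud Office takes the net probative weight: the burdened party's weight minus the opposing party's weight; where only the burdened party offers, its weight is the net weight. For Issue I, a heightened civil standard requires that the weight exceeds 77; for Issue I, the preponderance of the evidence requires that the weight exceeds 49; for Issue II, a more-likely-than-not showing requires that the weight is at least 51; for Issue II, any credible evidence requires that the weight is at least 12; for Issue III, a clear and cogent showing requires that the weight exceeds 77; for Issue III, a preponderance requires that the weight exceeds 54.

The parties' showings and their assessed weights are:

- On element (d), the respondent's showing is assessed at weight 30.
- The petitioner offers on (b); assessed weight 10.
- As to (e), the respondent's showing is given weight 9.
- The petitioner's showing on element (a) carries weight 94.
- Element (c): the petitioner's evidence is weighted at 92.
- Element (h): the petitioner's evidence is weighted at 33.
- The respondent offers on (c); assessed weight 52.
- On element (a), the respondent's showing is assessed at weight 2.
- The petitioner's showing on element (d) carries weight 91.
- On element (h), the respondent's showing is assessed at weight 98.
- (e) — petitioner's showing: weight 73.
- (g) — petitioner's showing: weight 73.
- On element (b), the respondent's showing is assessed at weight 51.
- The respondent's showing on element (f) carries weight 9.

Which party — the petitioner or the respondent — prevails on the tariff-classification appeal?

— Issue I —
Stage I.1 — burden on petitioner; standard: a heightened civil standard (weight exceeds 77).
    (a): 94 − 2 = 92 > 77 [met]
  Stage I.1 is satisfied; the onus moves to the respondent.
Stage I.2 — burden on respondent; standard: the preponderance of the evidence (weight exceeds 49).
    (b): 51 − 10 = 41 ≤ 49 [not met]
  The respondent does not carry Stage I.2.
The analysis ends at Stage I.2; the petitioner prevails on this issue.
— Issue II —
Stage II.1 — burden on petitioner; standard: a more-likely-than-not showing (weight is at least 51).
    (d): 91 − 30 = 61 ≥ 51 [met]
    (e): 73 − 9 = 64 ≥ 51 [met]
  The petitioner carries Stage II.1; the respondent now bears the burden.
Stage II.2 — burden on respondent; standard: any credible evidence (weight is at least 12).
    (f): 9 < 12 [not met]
  Stage II.2 not carried; the respondent fails its burden.
So the petitioner prevails on this issue.
— Issue III —
Stage III.1 (petitioner, a preponderance, weight exceeds 54): (g) 73 > 54 — meets.
  All elements met. The burden passes to the respondent.
Stage III.2 (respondent, a clear and cogent showing, weight exceeds 77): (h) net 98−33=65 ≤ 77 — fails.
  Stage III.2 not carried; the respondent fails its burden.
The petitioner prevails on this issue.
Per-issue: Issue I → petitioner; Issue II → petitioner; Issue III → petitioner. The petitioner must prevail on every issue; overall, the petitioner prevails.

petitioner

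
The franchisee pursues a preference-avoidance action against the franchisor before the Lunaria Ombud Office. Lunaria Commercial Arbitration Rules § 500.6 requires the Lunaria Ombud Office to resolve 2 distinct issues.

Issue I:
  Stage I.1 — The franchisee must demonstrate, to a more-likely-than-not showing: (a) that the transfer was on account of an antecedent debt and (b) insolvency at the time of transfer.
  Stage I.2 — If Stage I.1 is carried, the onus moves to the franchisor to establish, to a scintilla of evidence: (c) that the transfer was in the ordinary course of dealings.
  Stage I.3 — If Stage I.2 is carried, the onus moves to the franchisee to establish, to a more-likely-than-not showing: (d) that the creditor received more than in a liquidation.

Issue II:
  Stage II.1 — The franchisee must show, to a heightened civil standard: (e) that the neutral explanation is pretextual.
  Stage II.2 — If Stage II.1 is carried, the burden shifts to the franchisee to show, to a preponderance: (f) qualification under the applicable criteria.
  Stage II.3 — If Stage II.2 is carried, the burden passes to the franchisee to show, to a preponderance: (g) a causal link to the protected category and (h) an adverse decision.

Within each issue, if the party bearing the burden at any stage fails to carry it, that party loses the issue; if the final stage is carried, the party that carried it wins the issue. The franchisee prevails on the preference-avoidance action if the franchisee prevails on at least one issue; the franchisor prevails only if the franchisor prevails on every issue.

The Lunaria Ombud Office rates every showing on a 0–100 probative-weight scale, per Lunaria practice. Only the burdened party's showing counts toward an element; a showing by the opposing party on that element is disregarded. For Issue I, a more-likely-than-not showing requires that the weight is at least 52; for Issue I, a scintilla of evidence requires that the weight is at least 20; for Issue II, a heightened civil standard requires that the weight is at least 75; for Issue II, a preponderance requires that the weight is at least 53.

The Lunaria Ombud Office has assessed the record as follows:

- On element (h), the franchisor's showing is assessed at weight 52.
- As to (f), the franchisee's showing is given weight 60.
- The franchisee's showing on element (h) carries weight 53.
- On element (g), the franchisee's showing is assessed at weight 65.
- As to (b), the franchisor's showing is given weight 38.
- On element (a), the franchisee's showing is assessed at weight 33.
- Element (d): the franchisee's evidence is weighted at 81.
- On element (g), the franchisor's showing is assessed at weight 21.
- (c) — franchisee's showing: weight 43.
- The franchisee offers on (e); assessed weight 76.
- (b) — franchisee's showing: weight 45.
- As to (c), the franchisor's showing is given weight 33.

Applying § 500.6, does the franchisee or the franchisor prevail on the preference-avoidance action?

— Issue I —
Stage I.1 — burden on franchisee; standard: a more-likely-than-not showing (weight is at least 52).
    (a): 33 < 52 [not met]
    (b): 45 (franchisor's 38 disregarded) < 52 [not met]
  Not every element is met, so the franchisee fails to carry Stage I.1.
The franchisor prevails on this issue.
— Issue II —
Stage II.1 (franchisee, a heightened civil standard, weight is at least 75): (e) 76 ≥ 75 — meets.
  All elements met. The franchisee retains the burden for Stage II.2.
Stage II.2 (franchisee, a preponderance, weight is at least 53): (f) 60 ≥ 53 — meets.
  Stage II.2 is satisfied; the franchisee continues to bear the burden.
Stage II.3 (franchisee, a preponderance, weight is at least 53): (g) 65 (franchisor's 21 disregarded) ≥ 53 — meets; (h) 53 (franchisor's 52 disregarded) ≥ 53 — meets.
  All elements met at the final stage.
With every stage satisfied, the franchisee prevails on this issue.
Per-issue: Issue I → franchisor; Issue II → franchisee. The franchisee must prevail on at least one issue; overall, the franchisee prevails.

franchisee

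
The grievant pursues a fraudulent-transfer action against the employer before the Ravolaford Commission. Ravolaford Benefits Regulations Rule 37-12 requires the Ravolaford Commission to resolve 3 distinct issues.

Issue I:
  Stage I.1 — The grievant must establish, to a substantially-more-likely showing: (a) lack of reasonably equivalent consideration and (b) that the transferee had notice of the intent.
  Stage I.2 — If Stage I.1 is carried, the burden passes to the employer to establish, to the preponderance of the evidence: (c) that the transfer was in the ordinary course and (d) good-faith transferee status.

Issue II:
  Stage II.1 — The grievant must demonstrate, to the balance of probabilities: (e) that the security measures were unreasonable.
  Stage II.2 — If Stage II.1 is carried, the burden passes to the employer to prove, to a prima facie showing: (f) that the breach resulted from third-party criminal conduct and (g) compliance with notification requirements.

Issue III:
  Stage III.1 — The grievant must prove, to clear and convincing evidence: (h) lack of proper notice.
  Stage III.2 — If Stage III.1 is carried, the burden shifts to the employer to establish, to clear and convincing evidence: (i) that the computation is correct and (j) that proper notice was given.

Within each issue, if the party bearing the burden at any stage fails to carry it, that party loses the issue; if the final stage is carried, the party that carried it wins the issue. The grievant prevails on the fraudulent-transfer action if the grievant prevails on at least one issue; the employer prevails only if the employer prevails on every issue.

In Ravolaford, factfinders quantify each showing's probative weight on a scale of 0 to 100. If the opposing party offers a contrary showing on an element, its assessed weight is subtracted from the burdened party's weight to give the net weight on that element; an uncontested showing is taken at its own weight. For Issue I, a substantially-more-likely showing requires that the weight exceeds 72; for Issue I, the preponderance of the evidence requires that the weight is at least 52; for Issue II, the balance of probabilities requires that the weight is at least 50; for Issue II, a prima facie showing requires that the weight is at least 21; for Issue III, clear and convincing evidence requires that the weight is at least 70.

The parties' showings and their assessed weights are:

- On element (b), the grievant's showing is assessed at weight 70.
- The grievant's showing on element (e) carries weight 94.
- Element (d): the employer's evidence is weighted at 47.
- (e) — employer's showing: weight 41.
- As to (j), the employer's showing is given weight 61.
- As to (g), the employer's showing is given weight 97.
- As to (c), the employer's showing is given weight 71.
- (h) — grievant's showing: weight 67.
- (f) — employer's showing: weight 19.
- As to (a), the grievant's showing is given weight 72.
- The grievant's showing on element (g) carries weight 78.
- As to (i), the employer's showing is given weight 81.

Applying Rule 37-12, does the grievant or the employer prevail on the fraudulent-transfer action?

— Issue I —
Stage I.1 — burden on grievant; standard: a substantially-more-likely showing (weight exceeds 72).
    (a): 72 ≤ 72 [not met]
    (b): 70 ≤ 72 [not met]
  Not every element is met, so the grievant fails to carry Stage I.1.
The employer prevails on this issue.
— Issue II —
Stage II.1 (grievant, the balance of probabilities, weight is at least 50): (e) net 94−41=53 ≥ 50 — meets.
  The grievant carries Stage II.1; the employer now bears the burden.
Stage II.2 (employer, a prima facie showing, weight is at least 21): (f) 19 < 21 — fails; (g) net 97−78=19 < 21 — fails.
  Stage II.2 not carried; the employer fails its burden.
The grievant prevails on this issue.
— Issue III —
Stage III.1 (grievant, clear and convincing evidence, weight is at least 70): (h) 67 < 70 — fails.
  The grievant does not carry Stage III.1.
The analysis ends at Stage III.1; the employer prevails on this issue.
Per-issue: Issue I → employer; Issue II → grievant; Issue III → employer. The grievant must prevail on at least one issue; overall, the grievant prevails.

grievant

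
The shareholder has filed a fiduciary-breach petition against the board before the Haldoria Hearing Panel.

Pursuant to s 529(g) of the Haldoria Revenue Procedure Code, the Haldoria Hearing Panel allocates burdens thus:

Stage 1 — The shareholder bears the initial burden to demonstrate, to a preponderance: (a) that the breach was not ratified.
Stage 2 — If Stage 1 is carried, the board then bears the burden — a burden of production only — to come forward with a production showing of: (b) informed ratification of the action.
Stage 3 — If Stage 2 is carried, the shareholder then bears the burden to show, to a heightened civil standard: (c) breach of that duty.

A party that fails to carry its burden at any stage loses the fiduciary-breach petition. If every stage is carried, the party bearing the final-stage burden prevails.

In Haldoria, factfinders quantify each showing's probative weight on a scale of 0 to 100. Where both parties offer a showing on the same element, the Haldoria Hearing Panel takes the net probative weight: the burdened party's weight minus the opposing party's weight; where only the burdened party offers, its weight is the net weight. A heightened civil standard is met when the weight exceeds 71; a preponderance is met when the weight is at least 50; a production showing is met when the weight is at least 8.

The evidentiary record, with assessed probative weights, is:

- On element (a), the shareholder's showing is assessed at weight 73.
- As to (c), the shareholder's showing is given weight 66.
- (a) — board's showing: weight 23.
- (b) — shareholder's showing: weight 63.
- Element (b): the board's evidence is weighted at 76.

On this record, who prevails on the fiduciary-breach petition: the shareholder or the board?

board

Stage 1 (shareholder, a preponderance, weight is at least 50): (a) net 73−23=50 ≥ 50 — meets.
  All elements met. The burden passes to the board.
Stage 2 (board, a production showing, weight is at least 8): (b) net 76−63=13 ≥ 8 — meets.
  The board carries Stage 2; the shareholder now bears the burden.
Stage 3 (shareholder, a heightened civil standard, weight exceeds 71): (c) 66 ≤ 71 — fails.
  The shareholder does not carry Stage 3.
The analysis ends at Stage 3; the board prevails.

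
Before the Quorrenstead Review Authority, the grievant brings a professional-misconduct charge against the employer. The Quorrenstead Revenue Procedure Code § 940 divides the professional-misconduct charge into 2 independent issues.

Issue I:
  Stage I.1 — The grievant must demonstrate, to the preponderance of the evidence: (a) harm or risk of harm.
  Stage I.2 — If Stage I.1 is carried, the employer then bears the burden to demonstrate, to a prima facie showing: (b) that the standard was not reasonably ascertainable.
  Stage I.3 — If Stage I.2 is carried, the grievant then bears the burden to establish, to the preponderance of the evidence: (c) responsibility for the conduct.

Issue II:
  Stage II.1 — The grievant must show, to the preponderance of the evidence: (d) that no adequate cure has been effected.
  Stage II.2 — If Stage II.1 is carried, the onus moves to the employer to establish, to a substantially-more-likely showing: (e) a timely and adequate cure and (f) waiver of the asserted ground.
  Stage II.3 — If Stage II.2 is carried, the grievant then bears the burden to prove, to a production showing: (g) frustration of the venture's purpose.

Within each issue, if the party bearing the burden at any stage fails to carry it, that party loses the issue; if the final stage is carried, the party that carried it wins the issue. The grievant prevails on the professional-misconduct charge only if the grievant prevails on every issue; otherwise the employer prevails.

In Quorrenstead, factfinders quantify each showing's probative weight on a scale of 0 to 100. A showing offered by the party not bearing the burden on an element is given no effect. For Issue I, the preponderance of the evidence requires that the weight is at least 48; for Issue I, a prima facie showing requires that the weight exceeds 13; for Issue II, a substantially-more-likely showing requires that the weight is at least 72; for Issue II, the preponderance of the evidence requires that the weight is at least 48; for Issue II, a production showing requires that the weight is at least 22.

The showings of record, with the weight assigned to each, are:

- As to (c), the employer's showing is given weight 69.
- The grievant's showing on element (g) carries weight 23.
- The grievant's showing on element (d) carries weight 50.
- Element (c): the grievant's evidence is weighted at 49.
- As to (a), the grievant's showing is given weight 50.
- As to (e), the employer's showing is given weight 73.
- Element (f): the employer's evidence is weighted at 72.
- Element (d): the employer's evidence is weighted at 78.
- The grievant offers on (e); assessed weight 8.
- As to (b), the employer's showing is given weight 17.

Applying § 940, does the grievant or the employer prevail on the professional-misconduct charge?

grievant

— Issue I —
At Stage I.1 the grievant must meet the preponderance of the evidence (weight is at least 48): on (a) the weight is 50, ≥ 48, so (a) meets the standard.
  All elements met. The burden passes to the employer.
At Stage I.2 the employer must meet a prima facie showing (weight exceeds 13): on (b) the weight is 17, > 13, so (b) meets the standard.
  Stage I.2 carried; the burden shifts to the grievant.
At Stage I.3 the grievant must meet the preponderance of the evidence (weight is at least 48): on (c) the weight is 49 (the employer's 69 is given no effect), ≥ 48, so (c) meets the standard.
  All elements met at the final stage.
Every stage carried; the grievant prevails on this issue.
— Issue II —
At Stage II.1 the grievant must meet the preponderance of the evidence (weight is at least 48): on (d) the weight is 50 (the employer's 78 is given no effect), ≥ 48, so (d) meets the standard.
  Stage II.1 is satisfied; the onus moves to the employer.
At Stage II.2 the employer must meet a substantially-more-likely showing (weight is at least 72): on (e) the weight is 73 (the grievant's 8 is given no effect), ≥ 72, so (e) meets the standard; on (f) the weight is 72, ≥ 72, so (f) meets the standard.
  The employer carries Stage II.2; the grievant now bears the burden.
At Stage II.3 the grievant must meet a production showing (weight is at least 22): on (g) the weight is 23, which does reach 22, so (g) meets the standard.
  Stage II.3 carried; the final stage is satisfied.
With every stage satisfied, the grievant prevails on this issue.
Per-issue: Issue I → grievant; Issue II → grievant. The grievant must prevail on every issue; overall, the grievant prevails.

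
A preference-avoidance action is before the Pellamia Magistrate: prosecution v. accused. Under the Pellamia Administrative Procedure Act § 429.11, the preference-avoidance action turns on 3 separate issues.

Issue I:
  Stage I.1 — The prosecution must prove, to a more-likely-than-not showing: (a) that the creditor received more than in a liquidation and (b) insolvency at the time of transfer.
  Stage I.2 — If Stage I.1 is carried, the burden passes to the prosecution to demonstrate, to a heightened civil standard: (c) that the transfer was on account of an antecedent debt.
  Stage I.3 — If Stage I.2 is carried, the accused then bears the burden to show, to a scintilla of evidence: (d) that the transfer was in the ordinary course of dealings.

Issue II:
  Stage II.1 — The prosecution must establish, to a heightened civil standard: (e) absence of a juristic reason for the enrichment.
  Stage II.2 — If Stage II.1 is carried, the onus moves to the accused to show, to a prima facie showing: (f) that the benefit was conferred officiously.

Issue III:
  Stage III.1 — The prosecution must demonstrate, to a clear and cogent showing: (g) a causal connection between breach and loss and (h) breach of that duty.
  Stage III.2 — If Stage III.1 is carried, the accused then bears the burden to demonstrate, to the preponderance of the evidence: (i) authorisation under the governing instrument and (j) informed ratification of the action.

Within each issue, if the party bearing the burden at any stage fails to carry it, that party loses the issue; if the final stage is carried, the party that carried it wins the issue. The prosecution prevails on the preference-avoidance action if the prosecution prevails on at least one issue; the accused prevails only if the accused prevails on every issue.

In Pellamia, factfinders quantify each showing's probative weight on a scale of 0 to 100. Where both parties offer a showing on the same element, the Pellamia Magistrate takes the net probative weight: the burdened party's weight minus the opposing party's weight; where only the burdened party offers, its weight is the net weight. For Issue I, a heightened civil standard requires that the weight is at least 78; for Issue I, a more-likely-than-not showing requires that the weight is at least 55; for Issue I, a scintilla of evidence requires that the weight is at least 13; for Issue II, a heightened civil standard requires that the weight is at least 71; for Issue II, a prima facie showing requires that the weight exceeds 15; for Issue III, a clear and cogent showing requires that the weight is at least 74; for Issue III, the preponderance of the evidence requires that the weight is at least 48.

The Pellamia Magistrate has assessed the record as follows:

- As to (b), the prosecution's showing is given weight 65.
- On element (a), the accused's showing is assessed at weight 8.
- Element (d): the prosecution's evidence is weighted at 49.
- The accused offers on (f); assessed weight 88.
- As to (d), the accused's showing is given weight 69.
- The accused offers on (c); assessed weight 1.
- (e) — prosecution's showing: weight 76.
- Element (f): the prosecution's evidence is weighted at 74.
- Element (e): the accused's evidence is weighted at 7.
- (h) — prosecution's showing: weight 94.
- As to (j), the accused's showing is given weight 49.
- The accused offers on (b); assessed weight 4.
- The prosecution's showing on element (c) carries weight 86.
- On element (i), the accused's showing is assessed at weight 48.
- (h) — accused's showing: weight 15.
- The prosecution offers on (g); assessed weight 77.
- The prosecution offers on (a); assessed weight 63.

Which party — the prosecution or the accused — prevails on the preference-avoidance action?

accused

— Issue I —
Stage I.1 (prosecution, a more-likely-than-not showing, weight is at least 55): (a) net 63−8=55 ≥ 55 — meets; (b) net 65−4=61 ≥ 55 — meets.
  Stage I.1 is satisfied; the prosecution continues to bear the burden.
Stage I.2 (prosecution, a heightened civil standard, weight is at least 78): (c) net 86−1=85 ≥ 78 — meets.
  The prosecution carries Stage I.2; the accused now bears the burden.
Stage I.3 (accused, a scintilla of evidence, weight is at least 13): (d) net 69−49=20 ≥ 13 — meets.
  Stage I.3 carried; the final stage is satisfied.
With every stage satisfied, the accused prevails on this issue.
— Issue II —
At Stage II.1 the prosecution must meet a heightened civil standard (weight is at least 71): on (e) the weight is 76 less the opposing 7 gives net 69, < 71, so (e) does not meet the standard.
  Not every element is met, so the prosecution fails to carry Stage II.1.
The accused prevails on this issue.
— Issue III —
Stage III.1 — burden on prosecution; standard: a clear and cogent showing (weight is at least 74).
    (g): 77 ≥ 74 [met]
    (h): 94 − 15 = 79 ≥ 74 [met]
  All elements met. The burden passes to the accused.
Stage III.2 — burden on accused; standard: the preponderance of the evidence (weight is at least 48).
    (i): 48 ≥ 48 [met]
    (j): 49 ≥ 48 [met]
  The accused carries the last stage.
All stages carried — the accused prevails on this issue.
Per-issue: Issue I → accused; Issue II → accused; Issue III → accused. The prosecution must prevail on at least one issue; overall, the accused prevails.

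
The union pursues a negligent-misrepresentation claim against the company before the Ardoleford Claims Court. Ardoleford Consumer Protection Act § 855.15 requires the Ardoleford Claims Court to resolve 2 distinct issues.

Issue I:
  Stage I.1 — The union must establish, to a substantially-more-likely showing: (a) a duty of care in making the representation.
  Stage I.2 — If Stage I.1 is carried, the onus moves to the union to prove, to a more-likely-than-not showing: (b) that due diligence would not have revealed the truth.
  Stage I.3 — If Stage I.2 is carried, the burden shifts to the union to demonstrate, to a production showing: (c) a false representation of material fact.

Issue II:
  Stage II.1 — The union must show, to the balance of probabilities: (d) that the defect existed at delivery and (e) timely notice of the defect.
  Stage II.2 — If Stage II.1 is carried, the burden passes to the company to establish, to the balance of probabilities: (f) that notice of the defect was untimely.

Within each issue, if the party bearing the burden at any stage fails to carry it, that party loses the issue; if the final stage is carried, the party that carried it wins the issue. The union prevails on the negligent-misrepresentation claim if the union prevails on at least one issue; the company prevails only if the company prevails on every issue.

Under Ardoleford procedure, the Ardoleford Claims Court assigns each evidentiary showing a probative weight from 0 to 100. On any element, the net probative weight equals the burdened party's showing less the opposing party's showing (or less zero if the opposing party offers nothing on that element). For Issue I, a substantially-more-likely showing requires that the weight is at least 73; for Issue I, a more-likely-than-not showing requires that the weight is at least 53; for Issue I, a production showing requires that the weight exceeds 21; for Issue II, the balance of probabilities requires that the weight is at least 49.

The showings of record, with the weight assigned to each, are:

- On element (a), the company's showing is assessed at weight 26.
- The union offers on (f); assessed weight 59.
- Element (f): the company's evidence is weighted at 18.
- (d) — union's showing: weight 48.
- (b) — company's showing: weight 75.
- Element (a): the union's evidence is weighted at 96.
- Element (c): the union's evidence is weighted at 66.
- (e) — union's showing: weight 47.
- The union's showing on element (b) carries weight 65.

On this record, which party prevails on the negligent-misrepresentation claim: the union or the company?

— Issue I —
Stage I.1 (union, a substantially-more-likely showing, weight is at least 73): (a) net 96−26=70 < 73 — fails.
  The union does not carry Stage I.1.
The company prevails on this issue.
— Issue II —
Stage II.1 (union, the balance of probabilities, weight is at least 49): (d) 48 < 49 — fails; (e) 47 < 49 — fails.
  The union does not carry Stage II.1.
The analysis ends at Stage II.1; the company prevails on this issue.
Per-issue: Issue I → company; Issue II → company. The union must prevail on at least one issue; overall, the company prevails.

company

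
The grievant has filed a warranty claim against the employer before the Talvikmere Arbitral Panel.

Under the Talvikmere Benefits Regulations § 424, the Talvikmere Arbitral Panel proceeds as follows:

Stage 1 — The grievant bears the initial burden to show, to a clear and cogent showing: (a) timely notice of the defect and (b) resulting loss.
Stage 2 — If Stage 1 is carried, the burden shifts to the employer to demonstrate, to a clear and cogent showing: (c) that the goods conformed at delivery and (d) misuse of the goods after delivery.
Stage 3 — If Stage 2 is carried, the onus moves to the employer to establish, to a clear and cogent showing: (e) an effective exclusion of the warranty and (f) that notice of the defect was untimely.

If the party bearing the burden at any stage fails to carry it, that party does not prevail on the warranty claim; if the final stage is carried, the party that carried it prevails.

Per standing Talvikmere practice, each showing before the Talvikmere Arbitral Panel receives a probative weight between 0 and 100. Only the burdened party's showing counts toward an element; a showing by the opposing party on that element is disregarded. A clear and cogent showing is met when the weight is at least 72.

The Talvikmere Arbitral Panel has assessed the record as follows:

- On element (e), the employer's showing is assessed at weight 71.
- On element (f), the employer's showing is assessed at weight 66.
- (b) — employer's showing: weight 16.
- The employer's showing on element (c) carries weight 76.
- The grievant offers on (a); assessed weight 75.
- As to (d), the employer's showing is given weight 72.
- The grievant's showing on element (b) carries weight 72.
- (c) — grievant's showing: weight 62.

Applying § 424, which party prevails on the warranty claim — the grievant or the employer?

grievant

At Stage 1 the grievant must meet a clear and cogent showing (weight is at least 72): on (a) the weight is 75, ≥ 72, so (a) meets the standard; on (b) the weight is 72 (the employer's 16 is given no effect), ≥ 72, so (b) meets the standard.
  Stage 1 carried; the burden shifts to the employer.
At Stage 2 the employer must meet a clear and cogent showing (weight is at least 72): on (c) the weight is 76 (the grievant's 62 is given no effect), ≥ 72, so (c) meets the standard; on (d) the weight is 72, which does reach 72, so (d) meets the standard.
  Stage 2 carried; the burden remains with the employer.
At Stage 3 the employer must meet a clear and cogent showing (weight is at least 72): on (e) the weight is 71, < 72, so (e) does not meet the standard; on (f) the weight is 66, < 72, so (f) does not meet the standard.
  Stage 3 not carried; the employer fails its burden.
The analysis ends at Stage 3; the grievant prevails.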